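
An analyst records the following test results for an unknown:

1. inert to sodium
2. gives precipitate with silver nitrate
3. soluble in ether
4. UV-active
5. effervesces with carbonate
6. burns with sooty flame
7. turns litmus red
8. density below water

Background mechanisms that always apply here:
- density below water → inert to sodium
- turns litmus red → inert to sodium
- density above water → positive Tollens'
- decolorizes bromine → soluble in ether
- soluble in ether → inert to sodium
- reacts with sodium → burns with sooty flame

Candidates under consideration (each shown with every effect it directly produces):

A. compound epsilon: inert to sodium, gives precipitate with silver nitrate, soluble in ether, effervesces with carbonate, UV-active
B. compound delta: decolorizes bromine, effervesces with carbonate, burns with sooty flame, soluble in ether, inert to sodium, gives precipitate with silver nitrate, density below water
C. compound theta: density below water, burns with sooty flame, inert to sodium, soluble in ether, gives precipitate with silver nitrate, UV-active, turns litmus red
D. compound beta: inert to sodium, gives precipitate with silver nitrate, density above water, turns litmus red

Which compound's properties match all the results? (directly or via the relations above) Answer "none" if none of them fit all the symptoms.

Per-candidate check:
(A) compound epsilon — inert to sodium yes; gives precipitate with silver nitrate yes; soluble in ether yes; UV-active yes; effervesces with carbonate yes; burns with sooty flame NO; turns litmus red NO; density below water NO
(B) compound delta — inert to sodium yes; gives precipitate with silver nitrate yes; soluble in ether yes; UV-active NO; effervesces with carbonate yes; burns with sooty flame yes; turns litmus red NO; density below water yes
(C) compound theta — inert to sodium yes; gives precipitate with silver nitrate yes; soluble in ether yes; UV-active yes; effervesces with carbonate NO; burns with sooty flame yes; turns litmus red yes; density below water yes
(D) compound beta — inert to sodium yes; gives precipitate with silver nitrate yes; soluble in ether NO; UV-active NO; effervesces with carbonate NO; burns with sooty flame NO; turns litmus red yes; density below water NO
Every candidate fails on at least one observation.

none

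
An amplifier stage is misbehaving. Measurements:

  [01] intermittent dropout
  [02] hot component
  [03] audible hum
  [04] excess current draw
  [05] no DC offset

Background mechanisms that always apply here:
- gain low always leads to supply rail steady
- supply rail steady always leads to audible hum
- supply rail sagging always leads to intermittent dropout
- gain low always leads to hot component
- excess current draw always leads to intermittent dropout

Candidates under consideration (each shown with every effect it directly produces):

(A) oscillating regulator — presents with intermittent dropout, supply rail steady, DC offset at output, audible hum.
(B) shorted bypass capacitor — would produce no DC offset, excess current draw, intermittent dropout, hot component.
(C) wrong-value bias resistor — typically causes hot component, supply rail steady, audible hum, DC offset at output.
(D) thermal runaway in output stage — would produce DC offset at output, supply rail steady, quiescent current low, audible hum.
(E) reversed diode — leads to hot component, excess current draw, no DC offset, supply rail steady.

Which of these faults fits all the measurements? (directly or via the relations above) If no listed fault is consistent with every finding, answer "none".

E

Per-candidate check:
(A) oscillating regulator — fails on hot component, excess current draw, no DC offset (predicts DC offset at output, not no DC offset)
(B) shorted bypass capacitor — intermittent dropout ✓; hot component ✓; audible hum ✗; excess current draw ✓; no DC offset ✓
(C) wrong-value bias resistor — fails on intermittent dropout, excess current draw, no DC offset (predicts DC offset at output, not no DC offset)
(D) thermal runaway in output stage — fails on intermittent dropout, hot component, excess current draw, no DC offset (predicts DC offset at output, not no DC offset)
(E) reversed diode — intermittent dropout ✓ (by excess current draw → intermittent dropout); hot component ✓; audible hum ✓ (by supply rail steady → audible hum); excess current draw ✓; no DC offset ✓
Only (E) is consistent with every observation.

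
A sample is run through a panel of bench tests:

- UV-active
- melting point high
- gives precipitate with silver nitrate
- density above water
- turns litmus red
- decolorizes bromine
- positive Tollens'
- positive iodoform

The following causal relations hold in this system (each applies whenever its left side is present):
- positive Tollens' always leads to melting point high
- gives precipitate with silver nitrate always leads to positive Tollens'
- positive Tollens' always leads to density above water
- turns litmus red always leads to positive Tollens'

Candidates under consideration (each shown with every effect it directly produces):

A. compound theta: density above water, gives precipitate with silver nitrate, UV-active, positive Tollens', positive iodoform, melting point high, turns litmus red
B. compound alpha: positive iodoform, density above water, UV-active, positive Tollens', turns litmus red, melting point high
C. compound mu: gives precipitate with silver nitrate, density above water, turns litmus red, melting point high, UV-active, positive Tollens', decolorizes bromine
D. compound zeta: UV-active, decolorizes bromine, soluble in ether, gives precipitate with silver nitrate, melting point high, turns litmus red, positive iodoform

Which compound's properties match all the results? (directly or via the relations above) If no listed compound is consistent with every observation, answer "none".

D

For each candidate, compare predicted effects to what was observed:
(A) compound theta — UV-active yes; melting point high yes; gives precipitate with silver nitrate yes; density above water yes; turns litmus red yes; decolorizes bromine NO; positive Tollens' yes; positive iodoform yes
(B) compound alpha — UV-active yes; melting point high yes; gives precipitate with silver nitrate NO; density above water yes; turns litmus red yes; decolorizes bromine NO; positive Tollens' yes; positive iodoform yes
(C) compound mu — UV-active yes; melting point high yes; gives precipitate with silver nitrate yes; density above water yes; turns litmus red yes; decolorizes bromine yes; positive Tollens' yes; positive iodoform NO
(D) compound zeta — accounts for every observation (density above water through turns litmus red → positive Tollens' → density above water)
(D) is the only candidate with no mismatches.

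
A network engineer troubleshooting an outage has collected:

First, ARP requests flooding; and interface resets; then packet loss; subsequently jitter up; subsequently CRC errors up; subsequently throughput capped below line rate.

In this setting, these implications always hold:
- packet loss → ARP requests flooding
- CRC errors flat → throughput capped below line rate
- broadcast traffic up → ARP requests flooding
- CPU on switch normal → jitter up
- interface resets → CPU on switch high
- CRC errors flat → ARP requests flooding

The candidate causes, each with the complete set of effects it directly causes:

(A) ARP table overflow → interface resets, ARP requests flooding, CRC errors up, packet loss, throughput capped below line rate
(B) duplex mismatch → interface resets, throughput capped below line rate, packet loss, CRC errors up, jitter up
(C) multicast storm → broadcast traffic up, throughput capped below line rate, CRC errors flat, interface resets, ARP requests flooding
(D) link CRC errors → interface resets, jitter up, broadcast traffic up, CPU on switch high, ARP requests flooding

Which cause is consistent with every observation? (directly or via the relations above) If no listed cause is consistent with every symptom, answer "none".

Per-candidate check:
(A) ARP table overflow — does not account for jitter up
(B) duplex mismatch — accounts for every observation (ARP requests flooding by packet loss → ARP requests flooding)
(C) multicast storm — fails on packet loss, jitter up, CRC errors up (predicts CRC errors flat, not CRC errors up)
(D) link CRC errors — does not account for packet loss, CRC errors up, throughput capped below line rate
(B) alone accounts for all the evidence.

B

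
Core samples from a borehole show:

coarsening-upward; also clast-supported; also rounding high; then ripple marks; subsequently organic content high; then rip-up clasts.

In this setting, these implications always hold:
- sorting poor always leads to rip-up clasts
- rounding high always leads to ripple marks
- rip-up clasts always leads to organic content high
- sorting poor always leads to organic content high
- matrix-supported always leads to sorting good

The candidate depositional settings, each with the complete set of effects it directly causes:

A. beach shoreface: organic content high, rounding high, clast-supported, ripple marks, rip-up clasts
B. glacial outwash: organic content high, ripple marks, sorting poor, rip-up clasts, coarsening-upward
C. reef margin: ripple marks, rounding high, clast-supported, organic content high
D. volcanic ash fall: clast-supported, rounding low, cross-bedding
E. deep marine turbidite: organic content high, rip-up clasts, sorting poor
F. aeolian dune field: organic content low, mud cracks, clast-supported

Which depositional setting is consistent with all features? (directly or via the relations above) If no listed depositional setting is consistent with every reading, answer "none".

none

Checking each candidate against the observations:
(A) beach shoreface — coarsening-upward -; clast-supported +; rounding high +; ripple marks +; organic content high +; rip-up clasts +
(B) glacial outwash — coarsening-upward +; clast-supported -; rounding high -; ripple marks +; organic content high +; rip-up clasts +
(C) reef margin — coarsening-upward -; clast-supported +; rounding high +; ripple marks +; organic content high +; rip-up clasts -
(D) volcanic ash fall — coarsening-upward -; clast-supported +; rounding high -; ripple marks -; organic content high -; rip-up clasts -
(E) deep marine turbidite — coarsening-upward -; clast-supported -; rounding high -; ripple marks -; organic content high +; rip-up clasts +
(F) aeolian dune field — fails on coarsening-upward, rounding high, ripple marks, organic content high, rip-up clasts (predicts organic content low, not organic content high)
Every candidate fails on at least one observation.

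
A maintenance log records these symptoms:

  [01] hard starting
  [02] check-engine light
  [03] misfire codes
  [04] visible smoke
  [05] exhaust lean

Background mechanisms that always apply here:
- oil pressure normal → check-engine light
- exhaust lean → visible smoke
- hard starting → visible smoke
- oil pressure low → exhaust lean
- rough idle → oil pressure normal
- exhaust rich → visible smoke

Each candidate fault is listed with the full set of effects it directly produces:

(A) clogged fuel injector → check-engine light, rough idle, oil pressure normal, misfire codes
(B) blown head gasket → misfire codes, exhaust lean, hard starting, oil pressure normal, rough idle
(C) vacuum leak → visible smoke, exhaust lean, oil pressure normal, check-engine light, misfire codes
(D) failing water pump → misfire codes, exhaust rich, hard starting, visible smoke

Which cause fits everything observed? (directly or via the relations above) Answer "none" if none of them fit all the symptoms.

B

For each candidate, compare predicted effects to what was observed:
(A) clogged fuel injector — hard starting miss; check-engine light match; misfire codes match; visible smoke miss; exhaust lean miss
(B) blown head gasket — hard starting match; check-engine light match (via oil pressure normal → check-engine light); misfire codes match; visible smoke match (via hard starting → visible smoke); exhaust lean match
(C) vacuum leak — hard starting miss; check-engine light match; misfire codes match; visible smoke match; exhaust lean match
(D) failing water pump — fails on check-engine light, exhaust lean (predicts exhaust rich, not exhaust lean)
Only (B) is consistent with every observation.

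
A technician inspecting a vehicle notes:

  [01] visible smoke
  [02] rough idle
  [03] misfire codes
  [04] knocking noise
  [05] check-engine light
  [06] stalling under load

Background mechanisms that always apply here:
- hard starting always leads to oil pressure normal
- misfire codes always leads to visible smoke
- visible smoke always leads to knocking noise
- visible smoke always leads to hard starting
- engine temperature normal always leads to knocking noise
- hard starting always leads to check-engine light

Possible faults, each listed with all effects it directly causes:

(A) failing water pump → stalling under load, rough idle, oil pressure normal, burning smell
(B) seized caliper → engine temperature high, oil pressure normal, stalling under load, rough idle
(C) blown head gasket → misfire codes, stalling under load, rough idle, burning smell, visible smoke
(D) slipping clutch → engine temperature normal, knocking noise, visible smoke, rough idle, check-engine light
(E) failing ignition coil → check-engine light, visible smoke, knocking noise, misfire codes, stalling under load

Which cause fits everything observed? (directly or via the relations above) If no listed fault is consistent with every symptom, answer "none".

For each candidate, compare predicted effects to what was observed:
(A) failing water pump — does not account for visible smoke, misfire codes, knocking noise, check-engine light
(B) seized caliper — visible smoke NO; rough idle yes; misfire codes NO; knocking noise NO; check-engine light NO; stalling under load yes
(C) blown head gasket — accounts for every observation (knocking noise by visible smoke → knocking noise)
(D) slipping clutch — visible smoke yes; rough idle yes; misfire codes NO; knocking noise yes; check-engine light yes; stalling under load NO
(E) failing ignition coil — visible smoke yes; rough idle NO; misfire codes yes; knocking noise yes; check-engine light yes; stalling under load yes
(C) is the only candidate with no mismatches.

C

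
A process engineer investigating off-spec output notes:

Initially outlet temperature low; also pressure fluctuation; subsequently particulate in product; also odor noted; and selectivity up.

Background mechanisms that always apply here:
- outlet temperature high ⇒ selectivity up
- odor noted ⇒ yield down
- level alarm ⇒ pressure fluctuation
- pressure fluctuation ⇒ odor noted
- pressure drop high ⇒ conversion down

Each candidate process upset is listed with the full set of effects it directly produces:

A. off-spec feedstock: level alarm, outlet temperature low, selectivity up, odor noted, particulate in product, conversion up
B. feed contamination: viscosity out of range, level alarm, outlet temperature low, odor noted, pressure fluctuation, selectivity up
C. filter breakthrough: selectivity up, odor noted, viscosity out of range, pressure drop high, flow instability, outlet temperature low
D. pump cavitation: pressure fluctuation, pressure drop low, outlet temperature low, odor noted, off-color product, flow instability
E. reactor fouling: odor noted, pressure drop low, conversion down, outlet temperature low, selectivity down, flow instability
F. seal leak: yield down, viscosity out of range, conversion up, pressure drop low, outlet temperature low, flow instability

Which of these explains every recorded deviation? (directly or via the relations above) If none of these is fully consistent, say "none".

Per-candidate check:
(A) off-spec feedstock — outlet temperature low match; pressure fluctuation match (by level alarm → pressure fluctuation); particulate in product match; odor noted match; selectivity up match
(B) feed contamination — does not account for particulate in product
(C) filter breakthrough — outlet temperature low match; pressure fluctuation miss; particulate in product miss; odor noted match; selectivity up match
(D) pump cavitation — outlet temperature low match; pressure fluctuation match; particulate in product miss; odor noted match; selectivity up miss
(E) reactor fouling — outlet temperature low match; pressure fluctuation miss; particulate in product miss; odor noted match; selectivity up miss
(F) seal leak — outlet temperature low match; pressure fluctuation miss; particulate in product miss; odor noted miss; selectivity up miss
Only (A) is consistent with every observation.

A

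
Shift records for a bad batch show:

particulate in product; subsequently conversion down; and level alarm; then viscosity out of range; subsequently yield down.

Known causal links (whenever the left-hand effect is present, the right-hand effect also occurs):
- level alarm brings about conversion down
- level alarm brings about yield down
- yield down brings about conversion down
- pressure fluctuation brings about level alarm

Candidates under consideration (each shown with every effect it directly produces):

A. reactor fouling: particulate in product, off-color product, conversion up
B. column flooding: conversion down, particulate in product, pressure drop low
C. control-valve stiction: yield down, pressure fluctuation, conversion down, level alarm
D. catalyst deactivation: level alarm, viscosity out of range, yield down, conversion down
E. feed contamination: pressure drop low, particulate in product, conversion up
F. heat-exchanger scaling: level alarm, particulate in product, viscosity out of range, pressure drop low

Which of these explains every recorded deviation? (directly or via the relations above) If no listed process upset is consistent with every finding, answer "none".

F

For each candidate, compare predicted effects to what was observed:
(A) reactor fouling — fails on conversion down, level alarm, viscosity out of range, yield down (predicts conversion up, not conversion down)
(B) column flooding — does not account for level alarm, viscosity out of range, yield down
(C) control-valve stiction — does not account for particulate in product, viscosity out of range
(D) catalyst deactivation — particulate in product ✗; conversion down ✓; level alarm ✓; viscosity out of range ✓; yield down ✓
(E) feed contamination — particulate in product ✓; conversion down ✗; level alarm ✗; viscosity out of range ✗; yield down ✗
(F) heat-exchanger scaling — particulate in product ✓; conversion down ✓ (via level alarm → conversion down); level alarm ✓; viscosity out of range ✓; yield down ✓ (via level alarm → yield down)
(F) is the only candidate with no mismatches.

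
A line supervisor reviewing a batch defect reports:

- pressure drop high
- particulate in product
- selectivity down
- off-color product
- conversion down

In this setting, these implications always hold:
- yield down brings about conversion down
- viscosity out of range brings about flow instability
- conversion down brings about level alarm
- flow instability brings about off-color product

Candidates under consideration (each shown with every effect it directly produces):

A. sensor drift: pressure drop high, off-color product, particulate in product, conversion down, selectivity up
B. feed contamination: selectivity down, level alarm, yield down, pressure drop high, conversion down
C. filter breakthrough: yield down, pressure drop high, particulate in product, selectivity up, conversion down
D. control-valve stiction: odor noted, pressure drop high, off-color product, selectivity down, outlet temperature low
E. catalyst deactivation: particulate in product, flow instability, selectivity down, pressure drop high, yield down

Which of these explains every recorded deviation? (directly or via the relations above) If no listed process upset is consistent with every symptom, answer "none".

E

For each candidate, compare predicted effects to what was observed:
(A) sensor drift — pressure drop high yes; particulate in product yes; selectivity down NO; off-color product yes; conversion down yes
(B) feed contamination — does not account for particulate in product, off-color product
(C) filter breakthrough — fails on selectivity down, off-color product (predicts selectivity up, not selectivity down)
(D) control-valve stiction — does not account for particulate in product, conversion down
(E) catalyst deactivation — accounts for every observation (off-color product by flow instability → off-color product)
Only (E) is consistent with every observation.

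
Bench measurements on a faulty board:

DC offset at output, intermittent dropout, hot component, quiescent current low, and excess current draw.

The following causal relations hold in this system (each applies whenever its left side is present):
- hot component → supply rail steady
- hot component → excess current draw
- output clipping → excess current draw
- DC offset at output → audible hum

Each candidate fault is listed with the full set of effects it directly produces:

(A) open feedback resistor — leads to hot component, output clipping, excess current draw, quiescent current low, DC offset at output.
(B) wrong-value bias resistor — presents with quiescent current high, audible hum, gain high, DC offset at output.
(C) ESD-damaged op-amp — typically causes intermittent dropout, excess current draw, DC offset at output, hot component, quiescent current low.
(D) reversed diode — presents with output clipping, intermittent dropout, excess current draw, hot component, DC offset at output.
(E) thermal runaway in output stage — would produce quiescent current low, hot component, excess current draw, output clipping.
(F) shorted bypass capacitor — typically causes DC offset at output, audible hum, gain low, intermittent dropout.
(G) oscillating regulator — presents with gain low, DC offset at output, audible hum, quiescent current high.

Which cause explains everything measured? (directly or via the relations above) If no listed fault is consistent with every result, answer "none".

C

Checking each candidate against the observations:
(A) open feedback resistor — does not account for intermittent dropout
(B) wrong-value bias resistor — DC offset at output yes; intermittent dropout NO; hot component NO; quiescent current low NO; excess current draw NO
(C) ESD-damaged op-amp — DC offset at output yes; intermittent dropout yes; hot component yes; quiescent current low yes; excess current draw yes
(D) reversed diode — does not account for quiescent current low
(E) thermal runaway in output stage — DC offset at output NO; intermittent dropout NO; hot component yes; quiescent current low yes; excess current draw yes
(F) shorted bypass capacitor — does not account for hot component, quiescent current low, excess current draw
(G) oscillating regulator — DC offset at output yes; intermittent dropout NO; hot component NO; quiescent current low NO; excess current draw NO
Only (C) is consistent with every observation.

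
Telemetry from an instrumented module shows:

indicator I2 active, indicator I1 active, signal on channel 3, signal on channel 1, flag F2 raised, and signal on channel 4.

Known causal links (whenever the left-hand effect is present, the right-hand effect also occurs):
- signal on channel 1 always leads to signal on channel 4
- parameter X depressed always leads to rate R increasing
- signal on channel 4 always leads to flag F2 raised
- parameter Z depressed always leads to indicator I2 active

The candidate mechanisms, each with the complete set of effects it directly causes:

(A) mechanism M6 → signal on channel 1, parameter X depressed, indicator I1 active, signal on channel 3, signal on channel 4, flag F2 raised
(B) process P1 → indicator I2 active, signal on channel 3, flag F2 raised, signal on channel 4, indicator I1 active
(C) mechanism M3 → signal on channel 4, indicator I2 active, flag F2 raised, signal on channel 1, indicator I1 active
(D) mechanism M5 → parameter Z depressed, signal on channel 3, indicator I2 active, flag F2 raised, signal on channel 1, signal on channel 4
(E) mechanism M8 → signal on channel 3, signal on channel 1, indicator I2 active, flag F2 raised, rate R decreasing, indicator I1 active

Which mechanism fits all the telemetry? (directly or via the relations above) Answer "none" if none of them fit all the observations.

Checking each candidate against the observations:
(A) mechanism M6 — indicator I2 active NO; indicator I1 active yes; signal on channel 3 yes; signal on channel 1 yes; flag F2 raised yes; signal on channel 4 yes
(B) process P1 — does not account for signal on channel 1
(C) mechanism M3 — does not account for signal on channel 3
(D) mechanism M5 — indicator I2 active yes; indicator I1 active NO; signal on channel 3 yes; signal on channel 1 yes; flag F2 raised yes; signal on channel 4 yes
(E) mechanism M8 — indicator I2 active yes; indicator I1 active yes; signal on channel 3 yes; signal on channel 1 yes; flag F2 raised yes; signal on channel 4 yes (by signal on channel 1 → signal on channel 4)
Only (E) is consistent with every observation.

E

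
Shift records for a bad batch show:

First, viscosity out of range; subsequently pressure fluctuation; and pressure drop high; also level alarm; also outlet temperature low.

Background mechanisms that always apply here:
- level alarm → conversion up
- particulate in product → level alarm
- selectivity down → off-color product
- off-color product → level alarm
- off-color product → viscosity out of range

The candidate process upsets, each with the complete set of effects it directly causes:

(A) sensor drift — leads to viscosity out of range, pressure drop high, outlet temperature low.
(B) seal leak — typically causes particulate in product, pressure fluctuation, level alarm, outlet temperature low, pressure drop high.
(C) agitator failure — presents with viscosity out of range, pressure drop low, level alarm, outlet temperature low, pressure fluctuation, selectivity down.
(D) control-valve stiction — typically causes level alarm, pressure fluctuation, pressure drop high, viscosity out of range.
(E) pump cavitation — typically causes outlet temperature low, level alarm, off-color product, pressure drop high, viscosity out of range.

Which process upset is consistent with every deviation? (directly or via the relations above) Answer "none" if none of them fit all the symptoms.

none

For each candidate, compare predicted effects to what was observed:
(A) sensor drift — does not account for pressure fluctuation, level alarm
(B) seal leak — viscosity out of range ✗; pressure fluctuation ✓; pressure drop high ✓; level alarm ✓; outlet temperature low ✓
(C) agitator failure — viscosity out of range ✓; pressure fluctuation ✓; pressure drop high ✗; level alarm ✓; outlet temperature low ✓
(D) control-valve stiction — viscosity out of range ✓; pressure fluctuation ✓; pressure drop high ✓; level alarm ✓; outlet temperature low ✗
(E) pump cavitation — viscosity out of range ✓; pressure fluctuation ✗; pressure drop high ✓; level alarm ✓; outlet temperature low ✓
No candidate is consistent with all observations.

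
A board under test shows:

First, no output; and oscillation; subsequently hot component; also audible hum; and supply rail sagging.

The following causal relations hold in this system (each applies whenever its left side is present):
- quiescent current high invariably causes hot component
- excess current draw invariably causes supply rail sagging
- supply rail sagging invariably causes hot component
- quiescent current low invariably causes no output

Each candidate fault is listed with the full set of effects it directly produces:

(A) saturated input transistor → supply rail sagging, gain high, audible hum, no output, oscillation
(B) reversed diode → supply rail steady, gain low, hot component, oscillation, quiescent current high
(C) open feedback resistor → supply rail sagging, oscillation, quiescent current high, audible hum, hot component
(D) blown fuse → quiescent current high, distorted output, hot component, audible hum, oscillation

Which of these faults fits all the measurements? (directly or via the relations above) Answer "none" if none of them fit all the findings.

Checking each candidate against the observations:
(A) saturated input transistor — no output yes; oscillation yes; hot component yes (by supply rail sagging → hot component); audible hum yes; supply rail sagging yes
(B) reversed diode — no output NO; oscillation yes; hot component yes; audible hum NO; supply rail sagging NO
(C) open feedback resistor — no output NO; oscillation yes; hot component yes; audible hum yes; supply rail sagging yes
(D) blown fuse — does not account for no output, supply rail sagging
(A) alone accounts for all the evidence.

A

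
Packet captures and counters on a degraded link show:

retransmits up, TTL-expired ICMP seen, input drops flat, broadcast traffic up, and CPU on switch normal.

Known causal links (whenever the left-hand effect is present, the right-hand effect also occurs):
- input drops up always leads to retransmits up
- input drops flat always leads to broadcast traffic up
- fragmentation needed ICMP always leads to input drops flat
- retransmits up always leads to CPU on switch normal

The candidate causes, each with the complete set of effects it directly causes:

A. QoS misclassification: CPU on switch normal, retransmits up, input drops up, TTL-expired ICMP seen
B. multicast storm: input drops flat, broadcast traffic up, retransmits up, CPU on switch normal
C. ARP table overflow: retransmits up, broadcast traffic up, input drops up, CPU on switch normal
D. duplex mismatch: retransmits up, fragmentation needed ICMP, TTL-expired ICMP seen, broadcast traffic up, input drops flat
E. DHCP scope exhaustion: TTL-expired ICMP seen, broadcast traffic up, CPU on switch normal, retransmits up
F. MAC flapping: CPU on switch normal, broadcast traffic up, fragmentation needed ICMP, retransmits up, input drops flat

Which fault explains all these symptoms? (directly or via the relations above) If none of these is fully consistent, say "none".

D

Checking each candidate against the observations:
(A) QoS misclassification — retransmits up match; TTL-expired ICMP seen match; input drops flat miss; broadcast traffic up miss; CPU on switch normal match
(B) multicast storm — does not account for TTL-expired ICMP seen
(C) ARP table overflow — retransmits up match; TTL-expired ICMP seen miss; input drops flat miss; broadcast traffic up match; CPU on switch normal match
(D) duplex mismatch — accounts for every observation (CPU on switch normal by retransmits up → CPU on switch normal)
(E) DHCP scope exhaustion — retransmits up match; TTL-expired ICMP seen match; input drops flat miss; broadcast traffic up match; CPU on switch normal match
(F) MAC flapping — retransmits up match; TTL-expired ICMP seen miss; input drops flat match; broadcast traffic up match; CPU on switch normal match
(D) is the only candidate with no mismatches.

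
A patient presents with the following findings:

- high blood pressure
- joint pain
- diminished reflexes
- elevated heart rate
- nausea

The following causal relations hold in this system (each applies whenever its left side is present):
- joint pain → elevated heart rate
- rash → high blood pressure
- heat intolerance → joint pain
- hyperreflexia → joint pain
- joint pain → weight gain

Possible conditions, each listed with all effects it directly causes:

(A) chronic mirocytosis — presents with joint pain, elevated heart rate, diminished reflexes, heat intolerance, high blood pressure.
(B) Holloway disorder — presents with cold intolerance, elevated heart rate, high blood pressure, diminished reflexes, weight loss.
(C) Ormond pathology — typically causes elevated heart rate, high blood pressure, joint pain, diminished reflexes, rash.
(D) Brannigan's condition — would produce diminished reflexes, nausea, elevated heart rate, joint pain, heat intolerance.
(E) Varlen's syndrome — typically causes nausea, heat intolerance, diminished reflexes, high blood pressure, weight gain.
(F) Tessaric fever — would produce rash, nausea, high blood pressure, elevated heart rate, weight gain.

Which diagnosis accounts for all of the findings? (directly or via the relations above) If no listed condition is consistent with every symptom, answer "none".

Per-candidate check:
(A) chronic mirocytosis — does not account for nausea
(B) Holloway disorder — does not account for joint pain, nausea
(C) Ormond pathology — does not account for nausea
(D) Brannigan's condition — high blood pressure -; joint pain +; diminished reflexes +; elevated heart rate +; nausea +
(E) Varlen's syndrome — accounts for every observation (joint pain via heat intolerance → joint pain)
(F) Tessaric fever — high blood pressure +; joint pain -; diminished reflexes -; elevated heart rate +; nausea +
(E) alone accounts for all the evidence.

E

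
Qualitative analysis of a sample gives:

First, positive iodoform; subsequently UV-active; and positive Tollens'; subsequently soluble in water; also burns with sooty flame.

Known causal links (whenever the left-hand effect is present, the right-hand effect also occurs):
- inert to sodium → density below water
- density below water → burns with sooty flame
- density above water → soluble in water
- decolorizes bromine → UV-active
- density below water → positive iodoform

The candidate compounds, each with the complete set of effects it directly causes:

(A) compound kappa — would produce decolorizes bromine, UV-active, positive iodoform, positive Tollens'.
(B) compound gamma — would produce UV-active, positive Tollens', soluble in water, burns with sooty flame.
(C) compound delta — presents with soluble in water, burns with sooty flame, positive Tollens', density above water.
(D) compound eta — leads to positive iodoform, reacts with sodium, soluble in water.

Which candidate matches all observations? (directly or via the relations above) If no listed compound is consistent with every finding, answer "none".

Per-candidate check:
(A) compound kappa — does not account for soluble in water, burns with sooty flame
(B) compound gamma — positive iodoform miss; UV-active match; positive Tollens' match; soluble in water match; burns with sooty flame match
(C) compound delta — positive iodoform miss; UV-active miss; positive Tollens' match; soluble in water match; burns with sooty flame match
(D) compound eta — does not account for UV-active, positive Tollens', burns with sooty flame
Every candidate fails on at least one observation.

none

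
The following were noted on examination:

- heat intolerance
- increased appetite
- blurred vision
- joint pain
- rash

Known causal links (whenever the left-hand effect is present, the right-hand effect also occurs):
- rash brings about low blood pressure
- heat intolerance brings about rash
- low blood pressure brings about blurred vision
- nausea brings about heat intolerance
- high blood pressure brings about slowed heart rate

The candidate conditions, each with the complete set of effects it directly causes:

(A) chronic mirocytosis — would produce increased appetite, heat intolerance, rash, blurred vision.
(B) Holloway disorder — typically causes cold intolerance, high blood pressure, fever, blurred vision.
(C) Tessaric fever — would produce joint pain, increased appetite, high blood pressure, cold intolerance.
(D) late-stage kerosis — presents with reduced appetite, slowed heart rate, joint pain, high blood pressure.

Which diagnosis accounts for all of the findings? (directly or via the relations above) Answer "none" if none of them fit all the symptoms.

Checking each candidate against the observations:
(A) chronic mirocytosis — does not account for joint pain
(B) Holloway disorder — fails on heat intolerance, increased appetite, joint pain, rash (predicts cold intolerance, not heat intolerance)
(C) Tessaric fever — fails on heat intolerance, blurred vision, rash (predicts cold intolerance, not heat intolerance)
(D) late-stage kerosis — heat intolerance -; increased appetite -; blurred vision -; joint pain +; rash -
Every candidate fails on at least one observation.

none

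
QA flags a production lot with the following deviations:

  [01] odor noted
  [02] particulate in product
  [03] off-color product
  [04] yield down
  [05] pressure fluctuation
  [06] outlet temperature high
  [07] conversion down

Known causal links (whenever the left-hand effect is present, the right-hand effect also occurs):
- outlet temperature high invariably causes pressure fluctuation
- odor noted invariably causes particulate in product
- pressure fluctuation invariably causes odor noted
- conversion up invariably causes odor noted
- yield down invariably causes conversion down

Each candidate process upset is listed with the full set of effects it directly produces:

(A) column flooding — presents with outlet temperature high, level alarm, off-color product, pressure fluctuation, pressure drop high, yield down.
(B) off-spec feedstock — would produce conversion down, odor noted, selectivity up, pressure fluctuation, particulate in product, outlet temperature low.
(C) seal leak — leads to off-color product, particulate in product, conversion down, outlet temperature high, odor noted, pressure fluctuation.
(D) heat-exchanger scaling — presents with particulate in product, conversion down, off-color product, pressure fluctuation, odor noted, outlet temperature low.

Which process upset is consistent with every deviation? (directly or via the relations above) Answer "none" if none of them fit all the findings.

Testing each hypothesis:
(A) column flooding — odor noted yes (by pressure fluctuation → odor noted); particulate in product yes (by pressure fluctuation → odor noted → particulate in product); off-color product yes; yield down yes; pressure fluctuation yes; outlet temperature high yes; conversion down yes (by yield down → conversion down)
(B) off-spec feedstock — fails on off-color product, yield down, outlet temperature high (predicts outlet temperature low, not outlet temperature high)
(C) seal leak — odor noted yes; particulate in product yes; off-color product yes; yield down NO; pressure fluctuation yes; outlet temperature high yes; conversion down yes
(D) heat-exchanger scaling — fails on yield down, outlet temperature high (predicts outlet temperature low, not outlet temperature high)
Only (A) is consistent with every observation.

A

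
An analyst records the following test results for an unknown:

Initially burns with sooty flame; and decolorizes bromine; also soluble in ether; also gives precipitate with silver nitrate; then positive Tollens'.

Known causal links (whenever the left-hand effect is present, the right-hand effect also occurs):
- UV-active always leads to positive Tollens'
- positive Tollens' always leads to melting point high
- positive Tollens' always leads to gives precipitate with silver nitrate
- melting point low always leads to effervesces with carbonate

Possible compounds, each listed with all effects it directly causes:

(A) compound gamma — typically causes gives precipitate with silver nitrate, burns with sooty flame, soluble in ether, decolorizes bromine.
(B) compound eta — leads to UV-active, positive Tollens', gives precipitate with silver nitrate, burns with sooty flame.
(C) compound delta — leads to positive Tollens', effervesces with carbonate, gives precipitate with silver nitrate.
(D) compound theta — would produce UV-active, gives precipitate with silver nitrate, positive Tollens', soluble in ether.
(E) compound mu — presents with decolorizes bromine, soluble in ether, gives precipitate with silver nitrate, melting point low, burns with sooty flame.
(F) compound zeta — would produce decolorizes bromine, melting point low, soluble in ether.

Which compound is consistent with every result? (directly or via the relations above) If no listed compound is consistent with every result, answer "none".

Per-candidate check:
(A) compound gamma — burns with sooty flame match; decolorizes bromine match; soluble in ether match; gives precipitate with silver nitrate match; positive Tollens' miss
(B) compound eta — burns with sooty flame match; decolorizes bromine miss; soluble in ether miss; gives precipitate with silver nitrate match; positive Tollens' match
(C) compound delta — does not account for burns with sooty flame, decolorizes bromine, soluble in ether
(D) compound theta — burns with sooty flame miss; decolorizes bromine miss; soluble in ether match; gives precipitate with silver nitrate match; positive Tollens' match
(E) compound mu — burns with sooty flame match; decolorizes bromine match; soluble in ether match; gives precipitate with silver nitrate match; positive Tollens' miss
(F) compound zeta — burns with sooty flame miss; decolorizes bromine match; soluble in ether match; gives precipitate with silver nitrate miss; positive Tollens' miss
No candidate is consistent with all observations.

none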